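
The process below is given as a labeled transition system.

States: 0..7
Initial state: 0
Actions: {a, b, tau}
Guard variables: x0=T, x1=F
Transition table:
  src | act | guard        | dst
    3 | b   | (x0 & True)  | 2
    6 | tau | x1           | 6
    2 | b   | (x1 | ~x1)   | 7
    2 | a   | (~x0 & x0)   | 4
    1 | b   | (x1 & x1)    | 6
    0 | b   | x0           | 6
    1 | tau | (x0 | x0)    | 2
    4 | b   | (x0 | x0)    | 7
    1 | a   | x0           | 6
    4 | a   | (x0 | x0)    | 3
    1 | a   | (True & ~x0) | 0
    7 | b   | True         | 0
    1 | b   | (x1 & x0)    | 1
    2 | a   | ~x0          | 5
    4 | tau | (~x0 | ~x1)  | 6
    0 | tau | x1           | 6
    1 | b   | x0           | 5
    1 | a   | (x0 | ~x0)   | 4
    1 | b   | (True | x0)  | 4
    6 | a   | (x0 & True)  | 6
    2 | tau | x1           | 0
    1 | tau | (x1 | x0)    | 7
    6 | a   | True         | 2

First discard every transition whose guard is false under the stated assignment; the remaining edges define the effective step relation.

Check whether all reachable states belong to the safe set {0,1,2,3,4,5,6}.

Answer: INVARIANT VIOLATED at state 7

Analysis:
Inv-set: {0,1,2,3,4,5,6}
Reach set: {0,2,6,7}
  0: ok
  2: ok
  6: ok
  7: VIOLATES
counterexample path to 7: b·a·b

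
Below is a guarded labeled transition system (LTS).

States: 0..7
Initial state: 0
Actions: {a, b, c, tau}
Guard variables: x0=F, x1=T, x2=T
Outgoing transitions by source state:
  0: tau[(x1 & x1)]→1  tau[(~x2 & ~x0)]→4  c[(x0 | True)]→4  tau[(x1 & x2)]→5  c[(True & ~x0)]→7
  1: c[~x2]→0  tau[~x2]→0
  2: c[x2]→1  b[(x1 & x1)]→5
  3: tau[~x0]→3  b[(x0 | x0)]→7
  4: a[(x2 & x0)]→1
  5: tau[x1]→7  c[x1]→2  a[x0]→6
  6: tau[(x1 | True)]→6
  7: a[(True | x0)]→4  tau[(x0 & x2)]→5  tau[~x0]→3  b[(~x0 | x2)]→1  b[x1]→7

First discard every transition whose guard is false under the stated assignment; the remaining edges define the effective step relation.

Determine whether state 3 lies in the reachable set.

Answer: REACHABLE

Working:
14 transition(s) survive guard evaluation.
depth 0: {0}
depth 1: {1,4,5,7}  total {0,1,4,5,7}
depth 2: {2,3}  total {0,1,2,3,4,5,7}
Reach set: {0,1,2,3,4,5,7}
trace reaching 3: c·tau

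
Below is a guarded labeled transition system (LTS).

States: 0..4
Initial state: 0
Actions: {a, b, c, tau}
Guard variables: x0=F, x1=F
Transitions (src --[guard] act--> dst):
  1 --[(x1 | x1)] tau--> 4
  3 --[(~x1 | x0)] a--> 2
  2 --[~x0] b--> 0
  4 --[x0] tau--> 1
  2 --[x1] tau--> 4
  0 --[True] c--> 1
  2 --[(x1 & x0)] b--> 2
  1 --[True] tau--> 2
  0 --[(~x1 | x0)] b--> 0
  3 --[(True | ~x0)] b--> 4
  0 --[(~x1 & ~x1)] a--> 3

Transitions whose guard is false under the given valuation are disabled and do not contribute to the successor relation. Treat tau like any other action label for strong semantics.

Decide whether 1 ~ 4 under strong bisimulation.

Refine partition for ~:
  P[0] = {{0,1,2,3,4}}
  P[1] = {{0},{1},{2},{3},{4}}
stable after 2 split(s): 5 block(s)
1∈{1}, 4∈{4}

Answer: NOT BISIMILAR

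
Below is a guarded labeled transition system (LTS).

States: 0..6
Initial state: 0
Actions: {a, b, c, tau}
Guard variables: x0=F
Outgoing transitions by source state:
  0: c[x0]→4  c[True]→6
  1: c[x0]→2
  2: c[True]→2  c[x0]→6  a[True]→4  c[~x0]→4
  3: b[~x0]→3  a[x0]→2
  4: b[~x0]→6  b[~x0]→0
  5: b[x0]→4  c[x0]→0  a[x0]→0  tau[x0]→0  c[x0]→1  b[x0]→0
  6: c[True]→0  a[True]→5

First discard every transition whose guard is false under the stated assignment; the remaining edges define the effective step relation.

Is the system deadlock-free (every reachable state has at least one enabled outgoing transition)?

Answer: DEADLOCK at state 5

Working:
R = {0,5,6}
  0: c→6  [1 out]
  5: ∅  [STUCK]
  6: a→5  c→0  [2 out]
witness 5: c·a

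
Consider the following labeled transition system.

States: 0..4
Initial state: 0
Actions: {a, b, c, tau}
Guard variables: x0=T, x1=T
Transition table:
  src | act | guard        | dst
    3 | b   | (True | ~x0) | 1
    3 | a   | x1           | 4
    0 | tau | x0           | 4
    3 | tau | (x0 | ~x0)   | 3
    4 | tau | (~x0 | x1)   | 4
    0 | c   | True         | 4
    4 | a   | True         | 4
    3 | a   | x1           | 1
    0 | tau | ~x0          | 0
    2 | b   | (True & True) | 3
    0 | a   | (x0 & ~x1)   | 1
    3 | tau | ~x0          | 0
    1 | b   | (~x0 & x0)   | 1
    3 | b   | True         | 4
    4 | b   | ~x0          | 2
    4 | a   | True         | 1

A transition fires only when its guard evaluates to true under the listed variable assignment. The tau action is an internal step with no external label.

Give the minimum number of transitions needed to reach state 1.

Answer: 2

Trace:
Breadth-first toward 1:
  L0 = {0}
  L1 = {4}
  L2 = {1}
first hit 1 at d=2 via c·a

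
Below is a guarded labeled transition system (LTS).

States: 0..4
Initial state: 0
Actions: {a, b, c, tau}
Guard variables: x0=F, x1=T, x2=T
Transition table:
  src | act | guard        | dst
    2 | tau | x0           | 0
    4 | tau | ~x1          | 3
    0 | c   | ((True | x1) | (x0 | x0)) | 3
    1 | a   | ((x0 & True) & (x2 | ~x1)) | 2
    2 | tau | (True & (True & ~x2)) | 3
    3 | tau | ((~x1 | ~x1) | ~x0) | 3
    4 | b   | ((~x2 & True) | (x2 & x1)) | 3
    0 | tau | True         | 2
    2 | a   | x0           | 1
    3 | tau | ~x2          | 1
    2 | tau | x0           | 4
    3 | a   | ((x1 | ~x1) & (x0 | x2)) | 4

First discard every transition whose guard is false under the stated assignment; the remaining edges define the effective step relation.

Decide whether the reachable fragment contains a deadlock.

Answer: DEADLOCK at state 2

Working:
R = {0,2,3,4}
  0: c→3  tau→2  [2 out]
  2: ∅  [STUCK]
  3: a→4  tau→3  [2 out]
  4: b→3  [1 out]
trace reaching 2: tau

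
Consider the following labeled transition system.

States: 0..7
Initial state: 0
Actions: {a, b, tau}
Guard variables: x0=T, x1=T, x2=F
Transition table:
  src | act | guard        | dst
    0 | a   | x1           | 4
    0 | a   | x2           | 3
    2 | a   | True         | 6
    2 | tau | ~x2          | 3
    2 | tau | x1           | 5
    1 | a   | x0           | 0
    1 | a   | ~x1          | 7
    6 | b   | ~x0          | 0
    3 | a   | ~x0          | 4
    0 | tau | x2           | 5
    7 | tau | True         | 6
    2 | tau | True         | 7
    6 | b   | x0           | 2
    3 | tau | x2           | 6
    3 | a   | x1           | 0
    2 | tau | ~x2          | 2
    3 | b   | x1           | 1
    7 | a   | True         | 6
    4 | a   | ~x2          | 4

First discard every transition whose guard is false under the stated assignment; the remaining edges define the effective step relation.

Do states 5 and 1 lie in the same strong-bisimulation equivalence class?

Refine partition for ~:
  π0 = {{0,1,2,3,4,5,6,7}}
  π1 = {{0,1,4},{2,7},{3},{5},{6}}
  π2 = {{0,1,4},{2},{3},{5},{6},{7}}
stable after 3 split(s): 6 block(s)
class of 5: {5}; class of 1: {0,1,4}

Answer: NOT BISIMILAR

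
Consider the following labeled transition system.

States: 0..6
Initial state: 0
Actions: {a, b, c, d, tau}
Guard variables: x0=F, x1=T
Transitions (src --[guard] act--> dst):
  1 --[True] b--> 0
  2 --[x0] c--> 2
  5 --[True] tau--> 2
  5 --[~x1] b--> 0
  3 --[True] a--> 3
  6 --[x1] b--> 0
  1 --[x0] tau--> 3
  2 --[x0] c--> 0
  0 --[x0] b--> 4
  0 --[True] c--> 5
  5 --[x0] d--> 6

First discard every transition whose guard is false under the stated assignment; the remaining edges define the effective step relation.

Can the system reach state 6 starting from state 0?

After dropping false guards: 5 live edges.
depth 0: {0}
depth 1: {5}  now seen {0,5}
depth 2: {2}  now seen {0,2,5}
Reachable = {0,2,5}

Answer: UNREACHABLE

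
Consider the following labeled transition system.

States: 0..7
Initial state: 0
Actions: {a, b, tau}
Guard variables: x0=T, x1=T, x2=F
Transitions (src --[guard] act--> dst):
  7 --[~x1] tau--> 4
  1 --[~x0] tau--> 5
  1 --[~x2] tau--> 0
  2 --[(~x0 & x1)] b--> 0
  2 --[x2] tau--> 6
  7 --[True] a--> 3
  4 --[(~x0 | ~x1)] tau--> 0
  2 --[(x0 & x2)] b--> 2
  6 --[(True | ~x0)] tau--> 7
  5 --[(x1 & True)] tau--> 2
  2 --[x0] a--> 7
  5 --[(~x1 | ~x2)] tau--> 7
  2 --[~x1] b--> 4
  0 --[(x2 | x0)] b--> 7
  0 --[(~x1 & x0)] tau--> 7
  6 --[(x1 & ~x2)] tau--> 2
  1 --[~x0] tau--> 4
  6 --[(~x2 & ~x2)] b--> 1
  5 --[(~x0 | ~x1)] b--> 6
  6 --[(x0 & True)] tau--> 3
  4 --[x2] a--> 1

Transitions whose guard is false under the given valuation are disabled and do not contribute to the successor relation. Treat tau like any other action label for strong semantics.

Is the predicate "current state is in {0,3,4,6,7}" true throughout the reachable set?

Allowed set {0,3,4,6,7}
Reach set: {0,3,7}
  0: ✓
  3: ✓
  7: ✓

Answer: INVARIANT HOLDS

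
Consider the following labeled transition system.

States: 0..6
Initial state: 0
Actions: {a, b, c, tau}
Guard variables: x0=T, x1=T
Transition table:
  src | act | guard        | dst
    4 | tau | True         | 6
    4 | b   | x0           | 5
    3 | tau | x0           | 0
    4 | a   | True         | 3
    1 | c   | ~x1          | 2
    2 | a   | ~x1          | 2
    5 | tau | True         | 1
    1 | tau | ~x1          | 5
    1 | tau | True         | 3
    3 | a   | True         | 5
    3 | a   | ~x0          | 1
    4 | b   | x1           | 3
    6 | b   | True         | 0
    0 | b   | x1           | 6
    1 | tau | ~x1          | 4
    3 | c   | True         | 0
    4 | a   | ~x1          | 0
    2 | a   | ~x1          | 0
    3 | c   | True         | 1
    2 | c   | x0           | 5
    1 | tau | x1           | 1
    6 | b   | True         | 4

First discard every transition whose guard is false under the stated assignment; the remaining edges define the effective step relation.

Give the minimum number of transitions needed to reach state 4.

Answer: 2

Trace:
BFS to 4:
  L0 = {0}
  L1 = {6}
  L2 = {4}
4 enters at depth 2; path b·b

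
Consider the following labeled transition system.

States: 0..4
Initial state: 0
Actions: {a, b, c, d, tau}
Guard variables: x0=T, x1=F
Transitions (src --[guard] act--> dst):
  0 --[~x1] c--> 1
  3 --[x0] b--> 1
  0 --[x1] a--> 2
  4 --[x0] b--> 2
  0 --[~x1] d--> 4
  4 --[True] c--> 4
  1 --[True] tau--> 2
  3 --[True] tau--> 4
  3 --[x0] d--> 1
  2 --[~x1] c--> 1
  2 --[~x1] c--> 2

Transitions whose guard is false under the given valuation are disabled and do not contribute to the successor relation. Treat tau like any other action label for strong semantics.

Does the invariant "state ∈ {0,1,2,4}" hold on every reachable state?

Answer: INVARIANT HOLDS

Working:
Safe = {0,1,2,4}
Reach set: {0,1,2,4}
  0: ✓
  1: ✓
  2: ✓
  4: ✓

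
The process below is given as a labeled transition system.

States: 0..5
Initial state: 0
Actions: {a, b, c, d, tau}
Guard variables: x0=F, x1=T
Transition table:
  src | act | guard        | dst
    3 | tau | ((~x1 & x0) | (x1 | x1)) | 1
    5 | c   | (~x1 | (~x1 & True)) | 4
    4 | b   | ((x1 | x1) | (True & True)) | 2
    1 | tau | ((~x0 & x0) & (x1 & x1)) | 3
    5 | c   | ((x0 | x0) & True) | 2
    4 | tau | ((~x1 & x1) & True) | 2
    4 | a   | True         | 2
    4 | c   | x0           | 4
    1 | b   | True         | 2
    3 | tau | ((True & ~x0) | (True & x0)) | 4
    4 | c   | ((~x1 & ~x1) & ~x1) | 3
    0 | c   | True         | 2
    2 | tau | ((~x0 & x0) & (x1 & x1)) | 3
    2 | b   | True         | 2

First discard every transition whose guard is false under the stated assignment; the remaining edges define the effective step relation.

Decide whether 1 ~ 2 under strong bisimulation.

Answer: BISIMILAR

Working:
Bisimulation quotient by refinement:
  π0 = {{0,1,2,3,4,5}}
  π1 = {{0},{1,2},{3},{4},{5}}
stable after 2 split(s): 5 block(s)
class of 1: {1,2}; class of 2: {1,2}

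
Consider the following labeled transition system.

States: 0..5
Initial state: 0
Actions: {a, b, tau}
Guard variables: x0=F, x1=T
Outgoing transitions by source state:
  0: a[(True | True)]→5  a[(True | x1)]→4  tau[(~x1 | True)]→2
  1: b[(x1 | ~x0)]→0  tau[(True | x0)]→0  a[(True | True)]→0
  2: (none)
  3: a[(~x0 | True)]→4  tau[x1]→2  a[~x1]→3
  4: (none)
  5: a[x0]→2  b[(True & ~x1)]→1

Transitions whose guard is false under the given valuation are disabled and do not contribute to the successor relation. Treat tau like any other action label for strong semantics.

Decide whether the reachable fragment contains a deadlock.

Reachable = {0,2,4,5}
  0: a→4  a→5  tau→2  [deg 3]
  2: ∅  [no exit]
  4: ∅  [no exit]
  5: ∅  [no exit]
witness 2: tau

Answer: DEADLOCK at state 2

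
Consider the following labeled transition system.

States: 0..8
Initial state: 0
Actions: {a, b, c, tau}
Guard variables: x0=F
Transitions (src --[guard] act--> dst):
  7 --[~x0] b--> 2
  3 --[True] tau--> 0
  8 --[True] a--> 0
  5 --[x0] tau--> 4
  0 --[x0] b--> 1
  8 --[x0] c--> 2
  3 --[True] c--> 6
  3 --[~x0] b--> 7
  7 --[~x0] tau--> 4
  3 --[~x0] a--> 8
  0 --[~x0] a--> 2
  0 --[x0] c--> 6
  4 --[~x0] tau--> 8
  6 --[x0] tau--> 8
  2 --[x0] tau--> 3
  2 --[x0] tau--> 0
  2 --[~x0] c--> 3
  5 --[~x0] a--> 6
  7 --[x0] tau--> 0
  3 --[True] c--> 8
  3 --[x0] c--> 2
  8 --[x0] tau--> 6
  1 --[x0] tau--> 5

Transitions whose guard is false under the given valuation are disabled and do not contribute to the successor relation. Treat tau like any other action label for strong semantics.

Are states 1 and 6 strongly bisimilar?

Bisimulation quotient by refinement:
  π0 = {{0,1,2,3,4,5,6,7,8}}
  π1 = {{0,5,8},{1,6},{2},{3},{4},{7}}
  π2 = {{0},{1,6},{2},{3},{4},{5},{7},{8}}
Fixed point at round 3; 8 class(es).
class of 1: {1,6}; class of 6: {1,6}

Answer: BISIMILAR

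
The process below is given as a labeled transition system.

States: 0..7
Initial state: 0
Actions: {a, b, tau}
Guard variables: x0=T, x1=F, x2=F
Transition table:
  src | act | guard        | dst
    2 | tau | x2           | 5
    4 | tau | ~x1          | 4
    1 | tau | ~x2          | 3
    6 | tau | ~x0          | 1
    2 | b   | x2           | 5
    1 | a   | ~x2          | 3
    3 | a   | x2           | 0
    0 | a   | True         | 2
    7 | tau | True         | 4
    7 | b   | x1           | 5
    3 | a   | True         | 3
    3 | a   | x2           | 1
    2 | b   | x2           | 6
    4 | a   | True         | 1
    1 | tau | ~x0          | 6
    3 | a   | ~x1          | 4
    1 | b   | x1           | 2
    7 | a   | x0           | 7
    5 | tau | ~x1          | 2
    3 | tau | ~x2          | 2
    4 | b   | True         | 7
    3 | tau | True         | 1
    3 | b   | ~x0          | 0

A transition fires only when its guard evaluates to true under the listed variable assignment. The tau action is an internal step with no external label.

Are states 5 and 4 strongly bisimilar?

Bisimulation quotient by refinement:
  round 0: {{0,1,2,3,4,5,6,7}}
  round 1: {{0},{1,3,7},{2,6},{4},{5}}
  round 2: {{0},{1},{2,6},{3},{4},{5},{7}}
Fixed point at round 3; 7 class(es).
[5]={5}  [4]={4}

Answer: NOT BISIMILAR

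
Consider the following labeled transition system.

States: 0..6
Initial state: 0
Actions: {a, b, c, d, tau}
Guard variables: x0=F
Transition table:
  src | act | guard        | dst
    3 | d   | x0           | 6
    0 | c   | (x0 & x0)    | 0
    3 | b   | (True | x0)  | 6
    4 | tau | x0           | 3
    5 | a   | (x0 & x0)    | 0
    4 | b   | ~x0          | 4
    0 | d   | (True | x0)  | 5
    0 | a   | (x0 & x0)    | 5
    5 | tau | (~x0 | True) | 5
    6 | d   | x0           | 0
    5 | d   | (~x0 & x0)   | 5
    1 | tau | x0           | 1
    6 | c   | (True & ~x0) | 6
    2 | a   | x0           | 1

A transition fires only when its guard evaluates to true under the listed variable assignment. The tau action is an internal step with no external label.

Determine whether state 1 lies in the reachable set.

Guard filter leaves 5 enabled edge(s).
L0 = {0}
L1 = {5}  cumulative {0,5}
Reach set: {0,5}

Answer: UNREACHABLE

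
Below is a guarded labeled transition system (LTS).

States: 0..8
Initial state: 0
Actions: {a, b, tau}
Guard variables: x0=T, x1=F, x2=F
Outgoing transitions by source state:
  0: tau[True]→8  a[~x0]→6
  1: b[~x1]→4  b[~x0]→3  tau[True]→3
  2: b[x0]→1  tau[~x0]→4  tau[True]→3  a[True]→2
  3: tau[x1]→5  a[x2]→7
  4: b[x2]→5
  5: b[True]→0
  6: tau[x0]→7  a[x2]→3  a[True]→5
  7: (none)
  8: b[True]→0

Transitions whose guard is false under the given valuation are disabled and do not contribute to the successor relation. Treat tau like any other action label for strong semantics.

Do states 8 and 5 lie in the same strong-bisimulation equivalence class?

Answer: BISIMILAR

Analysis:
Refine partition for ~:
  round 0: {{0,1,2,3,4,5,6,7,8}}
  round 1: {{0},{1},{2},{3,4,7},{5,8},{6}}
stable after 2 split(s): 6 block(s)
class of 8: {5,8}; class of 5: {5,8}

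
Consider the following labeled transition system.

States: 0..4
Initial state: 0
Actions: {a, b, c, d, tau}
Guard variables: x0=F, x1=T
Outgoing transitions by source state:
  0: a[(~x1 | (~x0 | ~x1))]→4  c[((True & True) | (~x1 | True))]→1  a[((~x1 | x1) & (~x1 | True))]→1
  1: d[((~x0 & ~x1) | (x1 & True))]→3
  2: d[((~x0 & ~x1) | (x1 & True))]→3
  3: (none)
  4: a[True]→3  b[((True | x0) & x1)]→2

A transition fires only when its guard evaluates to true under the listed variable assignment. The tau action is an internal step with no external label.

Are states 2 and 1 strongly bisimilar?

Answer: BISIMILAR

Trace:
Compute ~ classes (split until stable):
  round 0: {{0,1,2,3,4}}
  round 1: {{0},{1,2},{3},{4}}
stable after 2 split(s): 4 block(s)
class of 2: {1,2}; class of 1: {1,2}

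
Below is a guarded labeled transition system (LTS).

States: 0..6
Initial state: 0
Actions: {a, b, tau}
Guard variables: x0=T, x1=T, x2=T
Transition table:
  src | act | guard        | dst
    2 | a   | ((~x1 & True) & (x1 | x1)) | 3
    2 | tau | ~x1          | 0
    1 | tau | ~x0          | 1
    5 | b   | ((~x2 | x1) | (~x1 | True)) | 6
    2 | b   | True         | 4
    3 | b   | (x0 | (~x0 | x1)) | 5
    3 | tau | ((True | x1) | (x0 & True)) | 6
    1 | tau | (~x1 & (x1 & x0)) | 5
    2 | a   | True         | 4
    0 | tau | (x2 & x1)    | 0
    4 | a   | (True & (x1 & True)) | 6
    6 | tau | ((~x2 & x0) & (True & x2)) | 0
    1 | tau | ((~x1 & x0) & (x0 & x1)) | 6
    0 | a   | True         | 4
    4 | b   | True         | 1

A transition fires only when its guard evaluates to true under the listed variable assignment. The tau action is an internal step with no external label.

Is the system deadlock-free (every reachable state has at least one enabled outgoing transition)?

Answer: DEADLOCK at state 1

Trace:
Reachable = {0,1,4,6}
  0: a→4  tau→0  [2 exit(s)]
  1: ∅  [deadlock]
  4: a→6  b→1  [2 exit(s)]
  6: ∅  [deadlock]
witness 1: a·b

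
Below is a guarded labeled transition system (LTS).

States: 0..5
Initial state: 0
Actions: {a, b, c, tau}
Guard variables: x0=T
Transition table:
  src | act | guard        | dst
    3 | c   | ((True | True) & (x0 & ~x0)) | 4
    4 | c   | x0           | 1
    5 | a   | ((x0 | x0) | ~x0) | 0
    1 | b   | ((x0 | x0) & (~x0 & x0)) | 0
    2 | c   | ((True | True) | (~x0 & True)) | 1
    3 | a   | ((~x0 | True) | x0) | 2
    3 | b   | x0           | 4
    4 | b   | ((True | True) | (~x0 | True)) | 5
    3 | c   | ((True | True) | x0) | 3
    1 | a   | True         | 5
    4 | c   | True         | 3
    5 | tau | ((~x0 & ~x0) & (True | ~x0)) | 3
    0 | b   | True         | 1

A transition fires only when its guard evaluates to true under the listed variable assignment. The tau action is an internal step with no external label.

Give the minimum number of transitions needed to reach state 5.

Answer: 2

Working:
Layered search for 5:
  Layer 0: {0}
  Layer 1: {1}
  Layer 2: {5}
depth(5)=2, e.g. b·a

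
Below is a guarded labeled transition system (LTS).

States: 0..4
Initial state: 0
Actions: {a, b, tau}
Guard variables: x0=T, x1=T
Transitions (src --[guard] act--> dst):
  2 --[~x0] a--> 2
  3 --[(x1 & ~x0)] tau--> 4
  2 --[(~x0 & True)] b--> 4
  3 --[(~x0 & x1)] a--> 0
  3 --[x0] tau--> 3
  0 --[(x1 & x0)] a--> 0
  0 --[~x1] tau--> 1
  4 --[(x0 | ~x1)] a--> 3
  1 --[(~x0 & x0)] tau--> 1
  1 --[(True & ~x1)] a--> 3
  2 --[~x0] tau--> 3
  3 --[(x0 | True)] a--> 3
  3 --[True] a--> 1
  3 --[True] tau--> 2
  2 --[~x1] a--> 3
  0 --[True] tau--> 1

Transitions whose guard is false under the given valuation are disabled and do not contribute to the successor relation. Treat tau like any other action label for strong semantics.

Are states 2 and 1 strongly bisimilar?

Bisimulation quotient by refinement:
  π0 = {{0,1,2,3,4}}
  π1 = {{0,3},{1,2},{4}}
  π2 = {{0},{1,2},{3},{4}}
Fixed point at round 3; 4 class(es).
2∈{1,2}, 1∈{1,2}

Answer: BISIMILAR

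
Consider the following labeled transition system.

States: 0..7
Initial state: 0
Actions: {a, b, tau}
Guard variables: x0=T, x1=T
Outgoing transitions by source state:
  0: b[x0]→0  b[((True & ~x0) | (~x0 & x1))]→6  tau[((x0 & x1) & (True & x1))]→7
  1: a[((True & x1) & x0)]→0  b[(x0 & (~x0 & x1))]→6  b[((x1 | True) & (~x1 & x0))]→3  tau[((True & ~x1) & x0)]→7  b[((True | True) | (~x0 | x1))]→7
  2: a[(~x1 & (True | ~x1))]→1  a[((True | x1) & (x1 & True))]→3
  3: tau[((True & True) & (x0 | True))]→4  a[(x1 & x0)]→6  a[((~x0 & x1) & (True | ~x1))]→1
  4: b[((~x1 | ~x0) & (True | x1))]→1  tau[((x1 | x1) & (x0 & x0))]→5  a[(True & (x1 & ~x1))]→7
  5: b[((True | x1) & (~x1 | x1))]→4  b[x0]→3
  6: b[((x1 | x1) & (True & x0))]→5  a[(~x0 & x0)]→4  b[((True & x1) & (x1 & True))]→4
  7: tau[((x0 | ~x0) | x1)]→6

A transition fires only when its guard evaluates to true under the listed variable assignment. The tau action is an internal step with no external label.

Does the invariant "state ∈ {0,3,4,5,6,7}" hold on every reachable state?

Inv-set: {0,3,4,5,6,7}
R = {0,3,4,5,6,7}
  0: ok
  3: ok
  4: ok
  5: ok
  6: ok
  7: ok

Answer: INVARIANT HOLDS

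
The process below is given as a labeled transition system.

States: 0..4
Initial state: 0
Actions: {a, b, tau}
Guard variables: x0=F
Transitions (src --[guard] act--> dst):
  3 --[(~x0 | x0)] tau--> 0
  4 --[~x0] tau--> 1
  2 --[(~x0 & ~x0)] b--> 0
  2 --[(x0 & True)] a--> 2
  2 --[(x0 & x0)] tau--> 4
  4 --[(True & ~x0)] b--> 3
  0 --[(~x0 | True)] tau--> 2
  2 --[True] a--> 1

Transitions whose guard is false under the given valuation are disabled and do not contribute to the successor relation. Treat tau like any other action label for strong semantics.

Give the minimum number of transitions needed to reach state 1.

BFS to 1:
  L0 = {0}
  L1 = {2}
  L2 = {1}
1 enters at depth 2; path tau·a

Answer: 2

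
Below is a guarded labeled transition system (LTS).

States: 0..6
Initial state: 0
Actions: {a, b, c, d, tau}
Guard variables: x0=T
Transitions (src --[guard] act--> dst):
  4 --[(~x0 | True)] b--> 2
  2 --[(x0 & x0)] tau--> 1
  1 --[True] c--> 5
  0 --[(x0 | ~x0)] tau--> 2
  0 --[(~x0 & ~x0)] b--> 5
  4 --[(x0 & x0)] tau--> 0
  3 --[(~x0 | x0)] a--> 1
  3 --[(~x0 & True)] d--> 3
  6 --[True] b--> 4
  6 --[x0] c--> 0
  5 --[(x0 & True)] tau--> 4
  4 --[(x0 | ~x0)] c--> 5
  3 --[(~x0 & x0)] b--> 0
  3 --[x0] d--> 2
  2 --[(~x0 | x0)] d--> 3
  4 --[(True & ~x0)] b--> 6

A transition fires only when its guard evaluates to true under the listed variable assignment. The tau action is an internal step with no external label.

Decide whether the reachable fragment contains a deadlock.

Reach set: {0,1,2,3,4,5}
  0: tau→2  [1 out]
  1: c→5  [1 out]
  2: d→3  tau→1  [2 out]
  3: a→1  d→2  [2 out]
  4: b→2  c→5  tau→0  [3 out]
  5: tau→4  [1 out]

Answer: DEADLOCK-FREE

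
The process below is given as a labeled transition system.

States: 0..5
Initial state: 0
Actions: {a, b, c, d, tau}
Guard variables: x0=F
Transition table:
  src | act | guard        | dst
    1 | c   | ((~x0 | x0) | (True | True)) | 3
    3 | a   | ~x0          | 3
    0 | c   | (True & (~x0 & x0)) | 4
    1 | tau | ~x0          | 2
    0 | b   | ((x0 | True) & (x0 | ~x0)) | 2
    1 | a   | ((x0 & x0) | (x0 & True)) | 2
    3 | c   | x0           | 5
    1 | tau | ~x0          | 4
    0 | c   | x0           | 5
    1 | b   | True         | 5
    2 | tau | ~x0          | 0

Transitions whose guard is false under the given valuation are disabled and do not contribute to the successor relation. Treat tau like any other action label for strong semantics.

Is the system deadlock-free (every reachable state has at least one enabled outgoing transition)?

Reachable = {0,2}
  0: b→2  [deg 1]
  2: tau→0  [deg 1]

Answer: DEADLOCK-FREE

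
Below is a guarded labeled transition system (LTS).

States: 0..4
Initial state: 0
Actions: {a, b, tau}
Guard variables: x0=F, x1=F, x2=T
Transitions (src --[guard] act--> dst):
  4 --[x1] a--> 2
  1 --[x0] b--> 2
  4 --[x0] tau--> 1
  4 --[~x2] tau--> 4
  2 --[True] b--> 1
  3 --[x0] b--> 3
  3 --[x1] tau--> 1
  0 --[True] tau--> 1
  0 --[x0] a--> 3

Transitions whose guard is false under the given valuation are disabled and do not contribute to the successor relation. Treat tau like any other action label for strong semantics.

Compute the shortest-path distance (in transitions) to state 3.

Answer: UNREACHABLE

Trace:
BFS to 3:
  depth 0: {0}
  depth 1: {1}
3 never appears.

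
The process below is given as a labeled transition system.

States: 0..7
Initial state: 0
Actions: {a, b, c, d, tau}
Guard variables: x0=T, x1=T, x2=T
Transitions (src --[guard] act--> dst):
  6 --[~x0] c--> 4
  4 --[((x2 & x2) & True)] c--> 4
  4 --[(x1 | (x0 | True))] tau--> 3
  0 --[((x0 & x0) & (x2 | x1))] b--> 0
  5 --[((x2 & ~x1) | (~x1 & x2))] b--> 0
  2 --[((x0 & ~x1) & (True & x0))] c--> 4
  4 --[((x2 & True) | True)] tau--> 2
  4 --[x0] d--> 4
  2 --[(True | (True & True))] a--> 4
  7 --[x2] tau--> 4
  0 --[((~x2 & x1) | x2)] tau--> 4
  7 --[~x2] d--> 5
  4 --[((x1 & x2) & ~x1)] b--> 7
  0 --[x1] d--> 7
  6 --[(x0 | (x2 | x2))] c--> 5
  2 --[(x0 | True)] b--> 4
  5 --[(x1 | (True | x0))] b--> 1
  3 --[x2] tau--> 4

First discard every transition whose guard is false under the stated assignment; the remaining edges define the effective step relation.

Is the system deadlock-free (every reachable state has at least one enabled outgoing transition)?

Reach set: {0,2,3,4,7}
  0: b→0  d→7  tau→4  [3 out]
  2: a→4  b→4  [2 out]
  3: tau→4  [1 out]
  4: c→4  d→4  tau→2  tau→3  [4 out]
  7: tau→4  [1 out]

Answer: DEADLOCK-FREE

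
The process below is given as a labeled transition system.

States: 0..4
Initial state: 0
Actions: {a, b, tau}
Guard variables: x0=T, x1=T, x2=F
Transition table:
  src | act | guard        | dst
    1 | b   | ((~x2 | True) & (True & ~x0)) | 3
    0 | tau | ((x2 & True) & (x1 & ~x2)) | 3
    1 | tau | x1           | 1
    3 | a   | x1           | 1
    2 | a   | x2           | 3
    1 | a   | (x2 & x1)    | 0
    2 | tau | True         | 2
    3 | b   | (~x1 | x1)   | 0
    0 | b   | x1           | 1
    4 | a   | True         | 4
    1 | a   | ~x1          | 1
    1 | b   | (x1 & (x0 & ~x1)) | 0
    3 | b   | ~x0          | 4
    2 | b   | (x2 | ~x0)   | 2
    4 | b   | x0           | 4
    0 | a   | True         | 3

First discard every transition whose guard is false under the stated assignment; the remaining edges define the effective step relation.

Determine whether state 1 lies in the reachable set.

Guard filter leaves 8 enabled edge(s).
L0 = {0}
L1 = {1,3}  now seen {0,1,3}
Reachable = {0,1,3}
trace reaching 1: b

Answer: REACHABLE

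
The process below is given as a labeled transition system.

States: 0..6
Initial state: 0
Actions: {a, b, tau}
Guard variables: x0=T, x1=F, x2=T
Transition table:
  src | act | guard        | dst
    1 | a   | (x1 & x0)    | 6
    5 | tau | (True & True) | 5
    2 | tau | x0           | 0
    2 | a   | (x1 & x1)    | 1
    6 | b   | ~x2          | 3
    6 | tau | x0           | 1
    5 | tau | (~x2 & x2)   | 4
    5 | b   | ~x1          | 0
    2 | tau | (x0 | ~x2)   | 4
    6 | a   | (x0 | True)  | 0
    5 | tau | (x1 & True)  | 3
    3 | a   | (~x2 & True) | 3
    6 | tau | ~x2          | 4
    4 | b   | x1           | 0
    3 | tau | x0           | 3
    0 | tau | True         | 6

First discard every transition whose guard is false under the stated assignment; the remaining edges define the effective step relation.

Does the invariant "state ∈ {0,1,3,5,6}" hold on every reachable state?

Inv-set: {0,1,3,5,6}
R = {0,1,6}
  0: ✓
  1: ✓
  6: ✓

Answer: INVARIANT HOLDS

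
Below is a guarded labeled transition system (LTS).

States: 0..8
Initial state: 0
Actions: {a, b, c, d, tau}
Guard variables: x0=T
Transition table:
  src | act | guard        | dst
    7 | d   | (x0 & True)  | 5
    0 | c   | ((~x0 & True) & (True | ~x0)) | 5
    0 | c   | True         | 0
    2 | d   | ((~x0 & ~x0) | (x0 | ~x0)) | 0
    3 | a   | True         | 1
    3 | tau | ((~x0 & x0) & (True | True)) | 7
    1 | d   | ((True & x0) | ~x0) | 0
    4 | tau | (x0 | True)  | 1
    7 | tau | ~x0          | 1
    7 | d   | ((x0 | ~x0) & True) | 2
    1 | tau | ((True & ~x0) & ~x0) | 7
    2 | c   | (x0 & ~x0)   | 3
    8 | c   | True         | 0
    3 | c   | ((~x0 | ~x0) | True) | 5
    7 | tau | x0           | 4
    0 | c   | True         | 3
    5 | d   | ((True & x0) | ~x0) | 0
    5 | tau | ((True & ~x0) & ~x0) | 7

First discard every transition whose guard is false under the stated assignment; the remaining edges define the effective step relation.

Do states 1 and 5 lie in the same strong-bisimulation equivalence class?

Compute ~ classes (split until stable):
  P[0] = {{0,1,2,3,4,5,6,7,8}}
  P[1] = {{0,8},{1,2,5},{3},{4},{6},{7}}
  P[2] = {{0},{1,2,5},{3},{4},{6},{7},{8}}
7 equivalence class(es) (converged in 3)
class of 1: {1,2,5}; class of 5: {1,2,5}

Answer: BISIMILAR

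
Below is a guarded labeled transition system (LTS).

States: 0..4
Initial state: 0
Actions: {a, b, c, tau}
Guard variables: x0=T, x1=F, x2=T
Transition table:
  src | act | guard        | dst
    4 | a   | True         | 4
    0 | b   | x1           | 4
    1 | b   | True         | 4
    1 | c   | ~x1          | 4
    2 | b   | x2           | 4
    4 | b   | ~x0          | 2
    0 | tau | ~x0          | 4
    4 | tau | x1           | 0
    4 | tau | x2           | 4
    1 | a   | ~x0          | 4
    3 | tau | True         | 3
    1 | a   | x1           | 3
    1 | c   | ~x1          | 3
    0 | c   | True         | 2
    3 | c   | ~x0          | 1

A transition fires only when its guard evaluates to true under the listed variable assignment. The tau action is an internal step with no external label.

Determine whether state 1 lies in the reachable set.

Answer: UNREACHABLE

Trace:
After dropping false guards: 8 live edges.
L0 = {0}
L1 = {2}  total {0,2}
L2 = {4}  total {0,2,4}
Reachable = {0,2,4}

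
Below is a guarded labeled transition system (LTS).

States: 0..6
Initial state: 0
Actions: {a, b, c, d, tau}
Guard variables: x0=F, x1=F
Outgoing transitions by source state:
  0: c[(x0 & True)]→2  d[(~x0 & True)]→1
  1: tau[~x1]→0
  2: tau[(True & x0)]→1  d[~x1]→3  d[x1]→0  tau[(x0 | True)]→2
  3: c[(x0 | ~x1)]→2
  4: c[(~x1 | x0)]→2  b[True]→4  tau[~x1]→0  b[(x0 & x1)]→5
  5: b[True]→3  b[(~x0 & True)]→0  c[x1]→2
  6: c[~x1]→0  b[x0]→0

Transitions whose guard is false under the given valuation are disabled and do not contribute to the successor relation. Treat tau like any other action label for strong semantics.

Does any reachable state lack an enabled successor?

Answer: DEADLOCK-FREE

Analysis:
R = {0,1}
  0: d→1  [1 out]
  1: tau→0  [1 out]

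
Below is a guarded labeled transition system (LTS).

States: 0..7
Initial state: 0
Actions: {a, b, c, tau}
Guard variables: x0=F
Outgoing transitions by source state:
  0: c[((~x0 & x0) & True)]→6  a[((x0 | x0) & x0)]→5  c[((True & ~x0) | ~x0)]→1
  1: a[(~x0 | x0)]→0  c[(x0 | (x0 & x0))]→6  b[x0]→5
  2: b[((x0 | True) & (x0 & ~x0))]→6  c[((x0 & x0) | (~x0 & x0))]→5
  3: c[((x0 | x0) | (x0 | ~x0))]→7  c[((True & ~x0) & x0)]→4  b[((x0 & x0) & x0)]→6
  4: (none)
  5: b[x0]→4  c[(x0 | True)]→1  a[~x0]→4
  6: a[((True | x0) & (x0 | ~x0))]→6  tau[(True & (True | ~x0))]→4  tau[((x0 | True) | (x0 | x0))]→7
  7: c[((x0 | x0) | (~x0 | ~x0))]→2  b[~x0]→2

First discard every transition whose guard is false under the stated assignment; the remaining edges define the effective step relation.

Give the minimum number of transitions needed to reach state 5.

Breadth-first toward 5:
  L0 = {0}
  L1 = {1}
5 never appears.

Answer: UNREACHABLE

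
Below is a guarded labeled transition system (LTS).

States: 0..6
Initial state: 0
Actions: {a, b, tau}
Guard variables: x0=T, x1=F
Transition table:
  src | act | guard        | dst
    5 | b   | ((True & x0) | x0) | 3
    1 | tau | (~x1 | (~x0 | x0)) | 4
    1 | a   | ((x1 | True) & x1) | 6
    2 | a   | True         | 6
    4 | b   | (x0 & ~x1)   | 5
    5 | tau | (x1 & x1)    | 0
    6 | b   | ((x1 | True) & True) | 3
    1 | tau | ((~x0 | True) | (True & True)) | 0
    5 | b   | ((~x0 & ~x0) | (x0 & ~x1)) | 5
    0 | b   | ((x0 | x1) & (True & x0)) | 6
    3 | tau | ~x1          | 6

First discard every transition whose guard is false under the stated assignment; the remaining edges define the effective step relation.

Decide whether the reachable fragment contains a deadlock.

Reach set: {0,3,6}
  0: b→6  [1 exit(s)]
  3: tau→6  [1 exit(s)]
  6: b→3  [1 exit(s)]

Answer: DEADLOCK-FREE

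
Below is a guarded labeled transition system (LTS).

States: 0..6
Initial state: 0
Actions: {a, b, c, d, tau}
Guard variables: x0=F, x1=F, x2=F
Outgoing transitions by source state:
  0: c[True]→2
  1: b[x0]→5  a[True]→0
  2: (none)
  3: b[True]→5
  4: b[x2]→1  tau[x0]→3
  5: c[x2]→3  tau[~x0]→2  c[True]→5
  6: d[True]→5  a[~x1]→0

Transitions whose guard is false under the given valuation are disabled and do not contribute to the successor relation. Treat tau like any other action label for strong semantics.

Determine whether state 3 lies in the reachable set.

Answer: UNREACHABLE

Trace:
Guard filter leaves 7 enabled edge(s).
Layer 0: {0}
Layer 1: {2}  total {0,2}
Reach set: {0,2}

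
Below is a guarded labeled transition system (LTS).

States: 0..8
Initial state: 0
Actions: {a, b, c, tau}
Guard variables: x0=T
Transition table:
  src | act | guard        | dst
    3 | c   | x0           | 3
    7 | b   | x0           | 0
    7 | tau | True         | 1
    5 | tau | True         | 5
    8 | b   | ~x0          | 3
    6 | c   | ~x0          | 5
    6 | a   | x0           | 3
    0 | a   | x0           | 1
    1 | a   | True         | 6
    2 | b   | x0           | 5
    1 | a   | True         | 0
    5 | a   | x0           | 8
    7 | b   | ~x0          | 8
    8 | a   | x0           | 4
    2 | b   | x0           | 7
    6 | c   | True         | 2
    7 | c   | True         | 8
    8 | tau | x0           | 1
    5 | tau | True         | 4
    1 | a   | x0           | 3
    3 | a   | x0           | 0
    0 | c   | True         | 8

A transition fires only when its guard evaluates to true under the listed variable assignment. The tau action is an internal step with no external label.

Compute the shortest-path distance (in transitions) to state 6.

Answer: 2

Trace:
Breadth-first toward 6:
  depth 0: {0}
  depth 1: {1,8}
  depth 2: {3,4,6}
first hit 6 at d=2 via a·a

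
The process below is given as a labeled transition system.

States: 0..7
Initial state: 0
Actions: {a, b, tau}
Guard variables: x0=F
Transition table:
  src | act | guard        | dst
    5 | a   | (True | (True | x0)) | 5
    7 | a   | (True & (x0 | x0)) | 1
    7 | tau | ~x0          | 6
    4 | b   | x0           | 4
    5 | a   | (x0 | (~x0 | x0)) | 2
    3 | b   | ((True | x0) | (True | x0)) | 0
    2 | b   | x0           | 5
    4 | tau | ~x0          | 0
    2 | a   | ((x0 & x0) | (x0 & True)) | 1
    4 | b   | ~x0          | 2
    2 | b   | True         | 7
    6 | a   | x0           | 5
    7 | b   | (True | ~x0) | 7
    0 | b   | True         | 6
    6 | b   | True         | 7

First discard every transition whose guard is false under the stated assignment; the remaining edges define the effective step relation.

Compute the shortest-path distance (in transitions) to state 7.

BFS to 7:
  Layer 0: {0}
  Layer 1: {6}
  Layer 2: {7}
depth(7)=2, e.g. b·b

Answer: 2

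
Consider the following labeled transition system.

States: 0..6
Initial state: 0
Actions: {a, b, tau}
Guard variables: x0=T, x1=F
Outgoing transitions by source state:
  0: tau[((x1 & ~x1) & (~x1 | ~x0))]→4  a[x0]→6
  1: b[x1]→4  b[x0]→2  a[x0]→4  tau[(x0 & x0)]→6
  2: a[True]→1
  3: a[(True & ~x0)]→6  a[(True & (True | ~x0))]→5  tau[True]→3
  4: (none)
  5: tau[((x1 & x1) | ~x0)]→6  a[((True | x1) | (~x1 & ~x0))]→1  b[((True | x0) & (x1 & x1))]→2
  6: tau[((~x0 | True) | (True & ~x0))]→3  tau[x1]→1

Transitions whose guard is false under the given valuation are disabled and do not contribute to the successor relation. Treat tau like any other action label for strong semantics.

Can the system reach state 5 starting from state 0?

After dropping false guards: 9 live edges.
depth 0: {0}
depth 1: {6}  now seen {0,6}
depth 2: {3}  now seen {0,3,6}
depth 3: {5}  now seen {0,3,5,6}
depth 4: {1}  now seen {0,1,3,5,6}
depth 5: {2,4}  now seen {0,1,2,3,4,5,6}
R = {0,1,2,3,4,5,6}
trace reaching 5: a·tau·a

Answer: REACHABLE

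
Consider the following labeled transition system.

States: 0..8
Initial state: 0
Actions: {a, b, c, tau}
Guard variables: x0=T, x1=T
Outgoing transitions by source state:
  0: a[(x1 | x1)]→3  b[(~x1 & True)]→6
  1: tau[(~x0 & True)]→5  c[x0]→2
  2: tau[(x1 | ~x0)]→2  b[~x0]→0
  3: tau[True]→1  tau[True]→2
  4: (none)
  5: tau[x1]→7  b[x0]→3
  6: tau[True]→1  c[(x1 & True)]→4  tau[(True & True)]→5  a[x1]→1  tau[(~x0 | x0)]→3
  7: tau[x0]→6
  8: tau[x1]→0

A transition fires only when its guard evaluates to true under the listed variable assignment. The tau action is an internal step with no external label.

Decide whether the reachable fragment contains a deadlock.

Answer: DEADLOCK-FREE

Analysis:
Reach set: {0,1,2,3}
  0: a→3  [1 out]
  1: c→2  [1 out]
  2: tau→2  [1 out]
  3: tau→1  tau→2  [2 out]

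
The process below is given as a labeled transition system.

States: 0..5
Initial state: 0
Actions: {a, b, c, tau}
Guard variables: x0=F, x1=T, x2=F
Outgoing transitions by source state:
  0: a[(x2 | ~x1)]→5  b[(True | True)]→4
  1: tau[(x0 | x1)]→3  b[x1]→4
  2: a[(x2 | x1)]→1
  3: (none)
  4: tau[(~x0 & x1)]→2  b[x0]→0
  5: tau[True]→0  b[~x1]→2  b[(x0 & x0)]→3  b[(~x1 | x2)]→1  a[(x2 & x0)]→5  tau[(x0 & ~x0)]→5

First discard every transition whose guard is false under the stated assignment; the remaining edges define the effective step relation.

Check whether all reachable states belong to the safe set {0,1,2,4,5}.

Inv-set: {0,1,2,4,5}
Reachable = {0,1,2,3,4}
  0: ✓
  1: ✓
  2: ✓
  3: VIOLATES
  4: ✓
counterexample path to 3: b·tau·a·tau

Answer: INVARIANT VIOLATED at state 3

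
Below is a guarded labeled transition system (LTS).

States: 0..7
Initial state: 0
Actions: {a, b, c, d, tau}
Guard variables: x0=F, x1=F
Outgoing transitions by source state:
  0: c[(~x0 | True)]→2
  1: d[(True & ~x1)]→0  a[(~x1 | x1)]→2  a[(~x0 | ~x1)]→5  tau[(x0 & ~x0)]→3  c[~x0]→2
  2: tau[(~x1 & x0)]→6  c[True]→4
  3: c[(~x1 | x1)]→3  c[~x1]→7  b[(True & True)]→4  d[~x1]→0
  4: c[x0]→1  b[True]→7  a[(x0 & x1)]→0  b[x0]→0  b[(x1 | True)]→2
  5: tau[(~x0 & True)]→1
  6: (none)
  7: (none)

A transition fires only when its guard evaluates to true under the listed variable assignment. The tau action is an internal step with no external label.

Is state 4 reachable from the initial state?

Guard filter leaves 13 enabled edge(s).
Layer 0: {0}
Layer 1: {2}  cumulative {0,2}
Layer 2: {4}  cumulative {0,2,4}
Layer 3: {7}  cumulative {0,2,4,7}
Reachable = {0,2,4,7}
trace reaching 4: c·c

Answer: REACHABLE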